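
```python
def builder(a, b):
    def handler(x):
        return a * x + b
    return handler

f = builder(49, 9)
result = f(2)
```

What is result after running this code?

Step 1: builder(49, 9) captures a = 49, b = 9.
Step 2: f(2) computes 49 * 2 + 9 = 107.
Step 3: result = 107

The answer is 107.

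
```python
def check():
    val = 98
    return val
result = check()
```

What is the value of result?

Step 1: check() defines val = 98 in its local scope.
Step 2: return val finds the local variable val = 98.
Step 3: result = 98

The answer is 98.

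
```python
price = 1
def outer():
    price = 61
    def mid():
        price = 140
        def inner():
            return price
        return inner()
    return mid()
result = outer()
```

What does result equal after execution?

Step 1: Three levels of shadowing: global 1, outer 61, mid 140.
Step 2: inner() finds price = 140 in enclosing mid() scope.
Step 3: result = 140

The answer is 140.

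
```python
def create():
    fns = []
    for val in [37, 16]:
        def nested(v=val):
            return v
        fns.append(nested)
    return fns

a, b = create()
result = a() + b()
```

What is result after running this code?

Step 1: Default argument v=val captures val at each iteration.
Step 2: a() returns 37 (captured at first iteration), b() returns 16 (captured at second).
Step 3: result = 37 + 16 = 53

The answer is 53.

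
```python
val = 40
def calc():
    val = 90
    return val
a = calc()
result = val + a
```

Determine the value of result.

Step 1: Global val = 40. calc() returns local val = 90.
Step 2: a = 90. Global val still = 40.
Step 3: result = 40 + 90 = 130

The answer is 130.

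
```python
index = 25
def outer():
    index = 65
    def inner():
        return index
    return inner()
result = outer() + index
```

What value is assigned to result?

Step 1: Global index = 25. outer() shadows with index = 65.
Step 2: inner() returns enclosing index = 65. outer() = 65.
Step 3: result = 65 + global index (25) = 90

The answer is 90.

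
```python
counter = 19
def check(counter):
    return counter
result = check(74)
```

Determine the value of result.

Step 1: Global counter = 19.
Step 2: check(74) takes parameter counter = 74, which shadows the global.
Step 3: result = 74

The answer is 74.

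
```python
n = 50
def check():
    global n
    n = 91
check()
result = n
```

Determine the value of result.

Step 1: n = 50 globally.
Step 2: check() declares global n and sets it to 91.
Step 3: After check(), global n = 91. result = 91

The answer is 91.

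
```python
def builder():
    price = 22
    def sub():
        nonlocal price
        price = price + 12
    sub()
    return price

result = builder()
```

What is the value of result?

Step 1: builder() sets price = 22.
Step 2: sub() uses nonlocal to modify price in builder's scope: price = 22 + 12 = 34.
Step 3: builder() returns the modified price = 34

The answer is 34.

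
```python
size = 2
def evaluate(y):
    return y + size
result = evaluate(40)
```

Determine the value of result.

Step 1: size = 2 is defined globally.
Step 2: evaluate(40) uses parameter y = 40 and looks up size from global scope = 2.
Step 3: result = 40 + 2 = 42

The answer is 42.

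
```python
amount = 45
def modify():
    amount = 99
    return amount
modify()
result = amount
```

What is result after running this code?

Step 1: amount = 45 globally.
Step 2: modify() creates a LOCAL amount = 99 (no global keyword!).
Step 3: The global amount is unchanged. result = 45

The answer is 45.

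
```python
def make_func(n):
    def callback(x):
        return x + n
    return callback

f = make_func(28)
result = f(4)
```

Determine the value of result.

Step 1: make_func(28) creates a closure that captures n = 28.
Step 2: f(4) calls the closure with x = 4, returning 4 + 28 = 32.
Step 3: result = 32

The answer is 32.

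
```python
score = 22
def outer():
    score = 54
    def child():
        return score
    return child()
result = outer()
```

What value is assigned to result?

Step 1: score = 22 globally, but outer() defines score = 54 locally.
Step 2: child() looks up score. Not in local scope, so checks enclosing scope (outer) and finds score = 54.
Step 3: result = 54

The answer is 54.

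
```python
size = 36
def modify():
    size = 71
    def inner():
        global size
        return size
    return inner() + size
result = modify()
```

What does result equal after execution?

Step 1: Global size = 36. modify() shadows with local size = 71.
Step 2: inner() uses global keyword, so inner() returns global size = 36.
Step 3: modify() returns 36 + 71 = 107

The answer is 107.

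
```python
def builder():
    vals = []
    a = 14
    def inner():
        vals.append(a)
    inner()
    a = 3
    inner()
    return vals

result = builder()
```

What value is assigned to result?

Step 1: a = 14. inner() appends current a to vals.
Step 2: First inner(): appends 14. Then a = 3.
Step 3: Second inner(): appends 3 (closure sees updated a). result = [14, 3]

The answer is [14, 3].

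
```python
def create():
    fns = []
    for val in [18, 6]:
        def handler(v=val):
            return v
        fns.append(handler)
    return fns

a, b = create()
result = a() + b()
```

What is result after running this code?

Step 1: Default argument v=val captures val at each iteration.
Step 2: a() returns 18 (captured at first iteration), b() returns 6 (captured at second).
Step 3: result = 18 + 6 = 24

The answer is 24.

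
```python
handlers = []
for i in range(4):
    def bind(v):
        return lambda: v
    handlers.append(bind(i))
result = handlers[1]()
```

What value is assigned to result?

Step 1: bind(i) creates a new scope capturing v = i at call time.
Step 2: handlers[1] = bind(1), so its lambda captures v = 1.
Step 3: result = 1 (closure factory fixes late binding)

The answer is 1.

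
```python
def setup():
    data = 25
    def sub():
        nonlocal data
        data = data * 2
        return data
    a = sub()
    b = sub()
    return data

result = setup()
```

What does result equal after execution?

Step 1: data starts at 25.
Step 2: First sub(): data = 25 * 2 = 50.
Step 3: Second sub(): data = 50 * 2 = 100.
Step 4: result = 100

The answer is 100.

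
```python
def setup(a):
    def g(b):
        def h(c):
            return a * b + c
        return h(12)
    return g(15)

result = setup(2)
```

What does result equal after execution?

Step 1: a = 2, b = 15, c = 12.
Step 2: h() computes a * b + c = 2 * 15 + 12 = 42.
Step 3: result = 42

The answer is 42.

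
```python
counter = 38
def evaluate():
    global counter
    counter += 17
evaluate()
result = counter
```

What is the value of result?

Step 1: counter = 38 globally.
Step 2: evaluate() modifies global counter: counter += 17 = 55.
Step 3: result = 55

The answer is 55.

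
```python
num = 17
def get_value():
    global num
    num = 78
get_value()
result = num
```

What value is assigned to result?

Step 1: num = 17 globally.
Step 2: get_value() declares global num and sets it to 78.
Step 3: After get_value(), global num = 78. result = 78

The answer is 78.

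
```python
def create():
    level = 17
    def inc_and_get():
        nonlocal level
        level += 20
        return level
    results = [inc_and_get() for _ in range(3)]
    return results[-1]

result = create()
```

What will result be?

Step 1: level = 17.
Step 2: Three calls to inc_and_get(), each adding 20.
Step 3: Last value = 17 + 20 * 3 = 77

The answer is 77.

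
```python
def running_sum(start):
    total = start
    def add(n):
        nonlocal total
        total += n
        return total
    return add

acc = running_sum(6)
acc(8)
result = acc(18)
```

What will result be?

Step 1: running_sum(6) creates closure with total = 6.
Step 2: First acc(8): total = 6 + 8 = 14.
Step 3: Second acc(18): total = 14 + 18 = 32. result = 32

The answer is 32.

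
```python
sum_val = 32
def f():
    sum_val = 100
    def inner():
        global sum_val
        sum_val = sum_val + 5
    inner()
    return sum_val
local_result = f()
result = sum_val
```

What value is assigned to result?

Step 1: Global sum_val = 32. f() creates local sum_val = 100.
Step 2: inner() declares global sum_val and adds 5: global sum_val = 32 + 5 = 37.
Step 3: f() returns its local sum_val = 100 (unaffected by inner).
Step 4: result = global sum_val = 37

The answer is 37.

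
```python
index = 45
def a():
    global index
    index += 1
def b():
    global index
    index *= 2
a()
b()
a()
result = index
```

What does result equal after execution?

Step 1: index = 45.
Step 2: a(): index = 45 + 1 = 46.
Step 3: b(): index = 46 * 2 = 92.
Step 4: a(): index = 92 + 1 = 93

The answer is 93.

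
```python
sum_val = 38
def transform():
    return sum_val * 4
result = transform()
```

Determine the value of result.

Step 1: sum_val = 38 is defined globally.
Step 2: transform() looks up sum_val from global scope = 38, then computes 38 * 4 = 152.
Step 3: result = 152

The answer is 152.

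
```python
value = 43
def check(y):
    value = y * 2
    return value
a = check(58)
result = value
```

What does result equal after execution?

Step 1: Global value = 43.
Step 2: check(58) creates local value = 58 * 2 = 116.
Step 3: Global value unchanged because no global keyword. result = 43

The answer is 43.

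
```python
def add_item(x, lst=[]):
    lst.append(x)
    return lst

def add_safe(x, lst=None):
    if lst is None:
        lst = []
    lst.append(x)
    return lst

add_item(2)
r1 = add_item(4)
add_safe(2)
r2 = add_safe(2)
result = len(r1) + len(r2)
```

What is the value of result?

Step 1: add_item shares mutable default: after 2 calls, lst = [2, 4], len = 2.
Step 2: add_safe creates fresh list each time: r2 = [2], len = 1.
Step 3: result = 2 + 1 = 3

The answer is 3.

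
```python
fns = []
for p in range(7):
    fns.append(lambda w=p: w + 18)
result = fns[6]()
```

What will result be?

Step 1: Default argument w=p captures p's value at definition time.
Step 2: fns[6] was defined when p = 6, so w defaults to 6.
Step 3: result = 6 + 18 = 24 (default arg fixes the late binding issue)

The answer is 24.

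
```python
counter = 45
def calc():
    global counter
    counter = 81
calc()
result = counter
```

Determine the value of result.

Step 1: counter = 45 globally.
Step 2: calc() declares global counter and sets it to 81.
Step 3: After calc(), global counter = 81. result = 81

The answer is 81.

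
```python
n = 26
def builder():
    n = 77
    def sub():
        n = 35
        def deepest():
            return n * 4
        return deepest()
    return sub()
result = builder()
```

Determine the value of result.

Step 1: deepest() looks up n through LEGB: not local, finds n = 35 in enclosing sub().
Step 2: Returns 35 * 4 = 140.
Step 3: result = 140

The answer is 140.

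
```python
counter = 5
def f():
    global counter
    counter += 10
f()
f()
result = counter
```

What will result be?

Step 1: counter = 5.
Step 2: First f(): counter = 5 + 10 = 15.
Step 3: Second f(): counter = 15 + 10 = 25. result = 25

The answer is 25.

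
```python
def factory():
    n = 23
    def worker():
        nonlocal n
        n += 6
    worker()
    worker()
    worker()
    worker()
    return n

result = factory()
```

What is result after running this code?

Step 1: n starts at 23.
Step 2: worker() is called 4 times, each adding 6.
Step 3: n = 23 + 6 * 4 = 47

The answer is 47.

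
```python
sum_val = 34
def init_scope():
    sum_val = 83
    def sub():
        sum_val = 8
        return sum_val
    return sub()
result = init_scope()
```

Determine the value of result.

Step 1: Three scopes define sum_val: global (34), init_scope (83), sub (8).
Step 2: sub() has its own local sum_val = 8, which shadows both enclosing and global.
Step 3: result = 8 (local wins in LEGB)

The answer is 8.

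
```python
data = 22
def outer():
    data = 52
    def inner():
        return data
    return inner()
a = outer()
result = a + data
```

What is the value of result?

Step 1: outer() has local data = 52. inner() reads from enclosing.
Step 2: outer() returns 52. Global data = 22 unchanged.
Step 3: result = 52 + 22 = 74

The answer is 74.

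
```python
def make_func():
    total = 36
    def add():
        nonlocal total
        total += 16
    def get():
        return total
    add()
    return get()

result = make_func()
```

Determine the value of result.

Step 1: total = 36. add() modifies it via nonlocal, get() reads it.
Step 2: add() makes total = 36 + 16 = 52.
Step 3: get() returns 52. result = 52

The answer is 52.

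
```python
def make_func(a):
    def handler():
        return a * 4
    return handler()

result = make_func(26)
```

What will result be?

Step 1: make_func(26) binds parameter a = 26.
Step 2: handler() accesses a = 26 from enclosing scope.
Step 3: result = 26 * 4 = 104

The answer is 104.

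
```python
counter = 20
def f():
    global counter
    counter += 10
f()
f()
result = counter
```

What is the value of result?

Step 1: counter = 20.
Step 2: First f(): counter = 20 + 10 = 30.
Step 3: Second f(): counter = 30 + 10 = 40. result = 40

The answer is 40.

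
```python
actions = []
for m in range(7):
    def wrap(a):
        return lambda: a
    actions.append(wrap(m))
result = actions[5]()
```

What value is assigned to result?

Step 1: wrap(m) creates a new scope capturing a = m at call time.
Step 2: actions[5] = wrap(5), so its lambda captures a = 5.
Step 3: result = 5 (closure factory fixes late binding)

The answer is 5.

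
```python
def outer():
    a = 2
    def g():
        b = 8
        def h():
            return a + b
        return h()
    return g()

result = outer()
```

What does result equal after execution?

Step 1: outer() defines a = 2. g() defines b = 8.
Step 2: h() accesses both from enclosing scopes: a = 2, b = 8.
Step 3: result = 2 + 8 = 10

The answer is 10.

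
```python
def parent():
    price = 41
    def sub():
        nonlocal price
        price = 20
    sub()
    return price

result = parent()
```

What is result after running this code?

Step 1: parent() sets price = 41.
Step 2: sub() uses nonlocal to reassign price = 20.
Step 3: result = 20

The answer is 20.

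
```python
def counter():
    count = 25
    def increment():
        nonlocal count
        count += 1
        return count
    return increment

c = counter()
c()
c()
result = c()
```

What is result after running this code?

Step 1: counter() creates closure with count = 25.
Step 2: Each c() call increments count via nonlocal. After 3 calls: 25 + 3 = 28.
Step 3: result = 28

The answer is 28.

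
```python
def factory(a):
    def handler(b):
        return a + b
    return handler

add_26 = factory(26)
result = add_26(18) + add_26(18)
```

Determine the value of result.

Step 1: add_26 captures a = 26.
Step 2: add_26(18) = 26 + 18 = 44, called twice.
Step 3: result = 44 + 44 = 88

The answer is 88.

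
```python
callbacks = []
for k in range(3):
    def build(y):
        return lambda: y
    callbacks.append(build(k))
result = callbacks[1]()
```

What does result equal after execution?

Step 1: build(k) creates a new scope capturing y = k at call time.
Step 2: callbacks[1] = build(1), so its lambda captures y = 1.
Step 3: result = 1 (closure factory fixes late binding)

The answer is 1.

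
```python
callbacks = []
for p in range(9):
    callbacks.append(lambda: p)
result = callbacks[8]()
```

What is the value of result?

Step 1: The loop creates 9 lambdas, all referencing the same variable p.
Step 2: After the loop, p = 8 (final value).
Step 3: callbacks[8]() looks up p at call time and finds 8. This is the late binding gotcha. result = 8

The answer is 8.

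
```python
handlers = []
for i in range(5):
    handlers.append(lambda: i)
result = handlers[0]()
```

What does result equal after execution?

Step 1: The loop creates 5 lambdas, all referencing the same variable i.
Step 2: After the loop, i = 4 (final value).
Step 3: handlers[0]() looks up i at call time and finds 4. This is the late binding gotcha. result = 4

The answer is 4.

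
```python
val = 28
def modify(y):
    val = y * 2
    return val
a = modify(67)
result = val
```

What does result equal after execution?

Step 1: Global val = 28.
Step 2: modify(67) creates local val = 67 * 2 = 134.
Step 3: Global val unchanged because no global keyword. result = 28

The answer is 28.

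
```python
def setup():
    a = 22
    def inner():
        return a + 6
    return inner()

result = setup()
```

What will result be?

Step 1: setup() defines a = 22.
Step 2: inner() reads a = 22 from enclosing scope, returns 22 + 6 = 28.
Step 3: result = 28

The answer is 28.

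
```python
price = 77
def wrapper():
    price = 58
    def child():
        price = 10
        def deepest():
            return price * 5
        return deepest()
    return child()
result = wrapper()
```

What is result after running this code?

Step 1: deepest() looks up price through LEGB: not local, finds price = 10 in enclosing child().
Step 2: Returns 10 * 5 = 50.
Step 3: result = 50

The answer is 50.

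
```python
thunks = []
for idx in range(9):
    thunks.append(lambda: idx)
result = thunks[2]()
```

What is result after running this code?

Step 1: The loop creates 9 lambdas, all referencing the same variable idx.
Step 2: After the loop, idx = 8 (final value).
Step 3: thunks[2]() looks up idx at call time and finds 8. This is the late binding gotcha. result = 8

The answer is 8.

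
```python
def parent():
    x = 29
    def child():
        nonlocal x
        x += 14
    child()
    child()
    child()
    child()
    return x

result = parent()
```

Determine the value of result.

Step 1: x starts at 29.
Step 2: child() is called 4 times, each adding 14.
Step 3: x = 29 + 14 * 4 = 85

The answer is 85.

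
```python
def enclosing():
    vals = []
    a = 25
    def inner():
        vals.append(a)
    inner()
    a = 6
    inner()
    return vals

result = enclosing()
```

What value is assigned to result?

Step 1: a = 25. inner() appends current a to vals.
Step 2: First inner(): appends 25. Then a = 6.
Step 3: Second inner(): appends 6 (closure sees updated a). result = [25, 6]

The answer is [25, 6].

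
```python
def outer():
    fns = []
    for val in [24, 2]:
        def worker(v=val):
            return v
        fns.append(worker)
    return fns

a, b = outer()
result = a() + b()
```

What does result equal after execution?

Step 1: Default argument v=val captures val at each iteration.
Step 2: a() returns 24 (captured at first iteration), b() returns 2 (captured at second).
Step 3: result = 24 + 2 = 26

The answer is 26.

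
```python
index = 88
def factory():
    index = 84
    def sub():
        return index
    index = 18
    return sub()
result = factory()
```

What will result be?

Step 1: factory() sets index = 84, then later index = 18.
Step 2: sub() is called after index is reassigned to 18. Closures capture variables by reference, not by value.
Step 3: result = 18

The answer is 18.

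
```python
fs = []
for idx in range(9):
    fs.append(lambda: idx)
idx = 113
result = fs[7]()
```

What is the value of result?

Step 1: Lambdas capture the variable idx by reference, not by value.
Step 2: After the loop, idx is reassigned to 113.
Step 3: fs[7]() looks up the current idx = 113. result = 113

The answer is 113.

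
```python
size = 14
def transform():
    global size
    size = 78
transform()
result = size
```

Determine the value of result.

Step 1: size = 14 globally.
Step 2: transform() declares global size and sets it to 78.
Step 3: After transform(), global size = 78. result = 78

The answer is 78.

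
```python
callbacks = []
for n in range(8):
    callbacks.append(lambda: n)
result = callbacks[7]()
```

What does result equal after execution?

Step 1: The loop creates 8 lambdas, all referencing the same variable n.
Step 2: After the loop, n = 7 (final value).
Step 3: callbacks[7]() looks up n at call time and finds 7. This is the late binding gotcha. result = 7

The answer is 7.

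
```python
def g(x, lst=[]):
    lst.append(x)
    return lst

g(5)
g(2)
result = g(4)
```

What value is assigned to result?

Step 1: Mutable default argument gotcha! The list [] is created once.
Step 2: Each call appends to the SAME list: [5], [5, 2], [5, 2, 4].
Step 3: result = [5, 2, 4]

The answer is [5, 2, 4].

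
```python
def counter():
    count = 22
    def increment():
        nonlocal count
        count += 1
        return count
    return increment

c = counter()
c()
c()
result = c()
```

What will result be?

Step 1: counter() creates closure with count = 22.
Step 2: Each c() call increments count via nonlocal. After 3 calls: 22 + 3 = 25.
Step 3: result = 25

The answer is 25.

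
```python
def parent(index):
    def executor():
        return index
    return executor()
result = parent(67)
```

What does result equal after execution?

Step 1: parent(67) binds parameter index = 67.
Step 2: executor() looks up index in enclosing scope and finds the parameter index = 67.
Step 3: result = 67

The answer is 67.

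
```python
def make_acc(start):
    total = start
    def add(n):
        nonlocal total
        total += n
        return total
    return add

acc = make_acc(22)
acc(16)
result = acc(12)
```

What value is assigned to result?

Step 1: make_acc(22) creates closure with total = 22.
Step 2: First acc(16): total = 22 + 16 = 38.
Step 3: Second acc(12): total = 38 + 12 = 50. result = 50

The answer is 50.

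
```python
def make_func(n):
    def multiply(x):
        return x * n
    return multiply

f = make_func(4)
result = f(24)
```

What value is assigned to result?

Step 1: make_func(4) returns multiply closure with n = 4.
Step 2: f(24) computes 24 * 4 = 96.
Step 3: result = 96

The answer is 96.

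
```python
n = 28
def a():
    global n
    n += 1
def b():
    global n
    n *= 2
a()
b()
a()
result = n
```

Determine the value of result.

Step 1: n = 28.
Step 2: a(): n = 28 + 1 = 29.
Step 3: b(): n = 29 * 2 = 58.
Step 4: a(): n = 58 + 1 = 59

The answer is 59.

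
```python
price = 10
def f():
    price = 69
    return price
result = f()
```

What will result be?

Step 1: Global price = 10.
Step 2: f() creates local price = 69, shadowing the global.
Step 3: Returns local price = 69. result = 69

The answer is 69.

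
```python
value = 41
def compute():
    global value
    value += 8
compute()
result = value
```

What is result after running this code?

Step 1: value = 41 globally.
Step 2: compute() modifies global value: value += 8 = 49.
Step 3: result = 49

The answer is 49.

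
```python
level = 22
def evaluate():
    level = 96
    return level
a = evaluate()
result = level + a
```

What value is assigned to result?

Step 1: Global level = 22. evaluate() returns local level = 96.
Step 2: a = 96. Global level still = 22.
Step 3: result = 22 + 96 = 118

The answer is 118.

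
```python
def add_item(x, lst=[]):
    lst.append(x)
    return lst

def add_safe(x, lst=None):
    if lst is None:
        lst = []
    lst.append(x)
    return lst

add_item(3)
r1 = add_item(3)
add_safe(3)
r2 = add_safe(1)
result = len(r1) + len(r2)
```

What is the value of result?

Step 1: add_item shares mutable default: after 2 calls, lst = [3, 3], len = 2.
Step 2: add_safe creates fresh list each time: r2 = [1], len = 1.
Step 3: result = 2 + 1 = 3

The answer is 3.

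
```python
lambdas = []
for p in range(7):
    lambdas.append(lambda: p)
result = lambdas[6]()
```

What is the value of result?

Step 1: The loop creates 7 lambdas, all referencing the same variable p.
Step 2: After the loop, p = 6 (final value).
Step 3: lambdas[6]() looks up p at call time and finds 6. This is the late binding gotcha. result = 6

The answer is 6.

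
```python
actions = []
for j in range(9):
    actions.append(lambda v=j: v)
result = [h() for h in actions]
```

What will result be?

Step 1: Default arg v=j captures j at each iteration.
Step 2: Each lambda has its own default: 0, 1, ..., 8.
Step 3: result = [0, 1, 2, 3, 4, 5, 6, 7, 8]

The answer is [0, 1, 2, 3, 4, 5, 6, 7, 8].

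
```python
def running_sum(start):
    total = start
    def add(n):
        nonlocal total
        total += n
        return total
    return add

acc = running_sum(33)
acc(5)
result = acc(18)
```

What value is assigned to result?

Step 1: running_sum(33) creates closure with total = 33.
Step 2: First acc(5): total = 33 + 5 = 38.
Step 3: Second acc(18): total = 38 + 18 = 56. result = 56

The answer is 56.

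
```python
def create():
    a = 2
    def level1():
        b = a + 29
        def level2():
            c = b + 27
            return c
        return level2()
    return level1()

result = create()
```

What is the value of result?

Step 1: a = 2. b = a + 29 = 31.
Step 2: c = b + 27 = 31 + 27 = 58.
Step 3: result = 58

The answer is 58.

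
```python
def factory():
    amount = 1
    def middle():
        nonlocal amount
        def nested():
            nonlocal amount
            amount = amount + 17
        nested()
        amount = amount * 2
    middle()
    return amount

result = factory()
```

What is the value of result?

Step 1: amount = 1.
Step 2: nested() adds 17: amount = 1 + 17 = 18.
Step 3: middle() doubles: amount = 18 * 2 = 36.
Step 4: result = 36

The answer is 36.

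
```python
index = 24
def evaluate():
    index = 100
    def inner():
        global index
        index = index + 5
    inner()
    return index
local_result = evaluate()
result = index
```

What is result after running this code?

Step 1: Global index = 24. evaluate() creates local index = 100.
Step 2: inner() declares global index and adds 5: global index = 24 + 5 = 29.
Step 3: evaluate() returns its local index = 100 (unaffected by inner).
Step 4: result = global index = 29

The answer is 29.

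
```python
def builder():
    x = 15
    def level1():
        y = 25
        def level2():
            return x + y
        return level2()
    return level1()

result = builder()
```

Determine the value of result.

Step 1: x = 15 in builder. y = 25 in level1.
Step 2: level2() reads x = 15 and y = 25 from enclosing scopes.
Step 3: result = 15 + 25 = 40

The answer is 40.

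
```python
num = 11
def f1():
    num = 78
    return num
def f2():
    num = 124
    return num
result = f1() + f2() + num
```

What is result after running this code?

Step 1: Each function shadows global num with its own local.
Step 2: f1() returns 78, f2() returns 124.
Step 3: Global num = 11 is unchanged. result = 78 + 124 + 11 = 213

The answer is 213.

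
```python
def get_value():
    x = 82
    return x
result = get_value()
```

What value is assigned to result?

Step 1: get_value() defines x = 82 in its local scope.
Step 2: return x finds the local variable x = 82.
Step 3: result = 82

The answer is 82.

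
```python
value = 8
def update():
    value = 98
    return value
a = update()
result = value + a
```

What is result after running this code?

Step 1: Global value = 8. update() returns local value = 98.
Step 2: a = 98. Global value still = 8.
Step 3: result = 8 + 98 = 106

The answer is 106.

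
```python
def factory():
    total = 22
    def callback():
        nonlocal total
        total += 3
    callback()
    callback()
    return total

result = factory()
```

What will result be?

Step 1: total starts at 22.
Step 2: callback() is called 2 times, each adding 3.
Step 3: total = 22 + 3 * 2 = 28

The answer is 28.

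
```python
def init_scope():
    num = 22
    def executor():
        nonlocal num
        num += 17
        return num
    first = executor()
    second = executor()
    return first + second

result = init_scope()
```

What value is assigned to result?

Step 1: num starts at 22.
Step 2: First call: num = 22 + 17 = 39, returns 39.
Step 3: Second call: num = 39 + 17 = 56, returns 56.
Step 4: result = 39 + 56 = 95

The answer is 95.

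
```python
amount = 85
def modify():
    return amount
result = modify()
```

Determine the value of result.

Step 1: amount = 85 is defined in the global scope.
Step 2: modify() looks up amount. No local amount exists, so Python checks the global scope via LEGB rule and finds amount = 85.
Step 3: result = 85

The answer is 85.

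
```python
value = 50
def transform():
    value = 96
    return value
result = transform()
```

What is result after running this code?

Step 1: Global value = 50.
Step 2: transform() creates local value = 96, shadowing the global.
Step 3: Returns local value = 96. result = 96

The answer is 96.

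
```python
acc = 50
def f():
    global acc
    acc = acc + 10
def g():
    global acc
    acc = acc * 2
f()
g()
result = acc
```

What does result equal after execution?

Step 1: acc = 50.
Step 2: f() adds 10: acc = 50 + 10 = 60.
Step 3: g() doubles: acc = 60 * 2 = 120.
Step 4: result = 120

The answer is 120.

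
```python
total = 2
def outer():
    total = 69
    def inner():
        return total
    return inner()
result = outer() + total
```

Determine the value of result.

Step 1: Global total = 2. outer() shadows with total = 69.
Step 2: inner() returns enclosing total = 69. outer() = 69.
Step 3: result = 69 + global total (2) = 71

The answer is 71.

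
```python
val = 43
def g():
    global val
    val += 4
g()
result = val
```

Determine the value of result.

Step 1: val = 43 globally.
Step 2: g() modifies global val: val += 4 = 47.
Step 3: result = 47

The answer is 47.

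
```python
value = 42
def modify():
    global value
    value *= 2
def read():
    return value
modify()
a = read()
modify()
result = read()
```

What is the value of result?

Step 1: value = 42.
Step 2: First modify(): value = 42 * 2 = 84.
Step 3: Second modify(): value = 84 * 2 = 168.
Step 4: read() returns 168

The answer is 168.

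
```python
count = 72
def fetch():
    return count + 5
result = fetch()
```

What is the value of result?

Step 1: count = 72 is defined globally.
Step 2: fetch() looks up count from global scope = 72, then computes 72 + 5 = 77.
Step 3: result = 77

The answer is 77.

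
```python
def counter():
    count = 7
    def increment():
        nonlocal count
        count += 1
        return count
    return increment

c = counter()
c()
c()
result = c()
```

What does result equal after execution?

Step 1: counter() creates closure with count = 7.
Step 2: Each c() call increments count via nonlocal. After 3 calls: 7 + 3 = 10.
Step 3: result = 10

The answer is 10.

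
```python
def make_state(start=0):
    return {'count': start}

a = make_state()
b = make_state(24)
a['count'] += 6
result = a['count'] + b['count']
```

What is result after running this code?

Step 1: make_state() returns a new dict each call (immutable default 0).
Step 2: a = {'count': 0}, b = {'count': 24}.
Step 3: a['count'] += 6 = 6. result = 6 + 24 = 30

The answer is 30.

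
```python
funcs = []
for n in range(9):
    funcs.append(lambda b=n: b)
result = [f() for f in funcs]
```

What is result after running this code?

Step 1: Default arg b=n captures n at each iteration.
Step 2: Each lambda has its own default: 0, 1, ..., 8.
Step 3: result = [0, 1, 2, 3, 4, 5, 6, 7, 8]

The answer is [0, 1, 2, 3, 4, 5, 6, 7, 8].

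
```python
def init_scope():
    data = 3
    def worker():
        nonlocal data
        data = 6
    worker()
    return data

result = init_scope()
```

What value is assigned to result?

Step 1: init_scope() sets data = 3.
Step 2: worker() uses nonlocal to reassign data = 6.
Step 3: result = 6

The answer is 6.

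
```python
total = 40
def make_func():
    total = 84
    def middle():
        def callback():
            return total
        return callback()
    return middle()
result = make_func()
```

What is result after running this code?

Step 1: make_func() defines total = 84. middle() and callback() have no local total.
Step 2: callback() checks local (none), enclosing middle() (none), enclosing make_func() and finds total = 84.
Step 3: result = 84

The answer is 84.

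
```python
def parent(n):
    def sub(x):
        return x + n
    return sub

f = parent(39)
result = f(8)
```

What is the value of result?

Step 1: parent(39) creates a closure that captures n = 39.
Step 2: f(8) calls the closure with x = 8, returning 8 + 39 = 47.
Step 3: result = 47

The answer is 47.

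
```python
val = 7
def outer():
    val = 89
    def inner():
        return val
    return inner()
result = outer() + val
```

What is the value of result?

Step 1: Global val = 7. outer() shadows with val = 89.
Step 2: inner() returns enclosing val = 89. outer() = 89.
Step 3: result = 89 + global val (7) = 96

The answer is 96.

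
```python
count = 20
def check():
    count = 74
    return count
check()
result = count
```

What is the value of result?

Step 1: Global count = 20.
Step 2: check() creates local count = 74 (shadow, not modification).
Step 3: After check() returns, global count is unchanged. result = 20

The answer is 20.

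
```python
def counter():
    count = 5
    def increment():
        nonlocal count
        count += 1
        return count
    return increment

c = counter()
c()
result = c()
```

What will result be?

Step 1: counter() creates closure with count = 5.
Step 2: Each c() call increments count via nonlocal. After 2 calls: 5 + 2 = 7.
Step 3: result = 7

The answer is 7.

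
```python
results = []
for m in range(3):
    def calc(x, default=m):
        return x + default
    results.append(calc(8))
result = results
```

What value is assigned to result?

Step 1: Default argument default=m is evaluated at function definition time.
Step 2: Each iteration creates calc with default = current m value.
Step 3: calc(8) returns 8 + default. results = [8, 9, 10]

The answer is [8, 9, 10].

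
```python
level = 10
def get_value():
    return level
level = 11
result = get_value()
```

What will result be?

Step 1: level is first set to 10, then reassigned to 11.
Step 2: get_value() is called after the reassignment, so it looks up the current global level = 11.
Step 3: result = 11

The answer is 11.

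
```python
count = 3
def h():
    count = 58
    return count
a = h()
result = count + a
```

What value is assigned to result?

Step 1: Global count = 3. h() returns local count = 58.
Step 2: a = 58. Global count still = 3.
Step 3: result = 3 + 58 = 61

The answer is 61.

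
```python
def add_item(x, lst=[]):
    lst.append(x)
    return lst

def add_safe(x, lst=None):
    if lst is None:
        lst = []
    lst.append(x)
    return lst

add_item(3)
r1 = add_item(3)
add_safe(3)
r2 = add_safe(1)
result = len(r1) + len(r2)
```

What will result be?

Step 1: add_item shares mutable default: after 2 calls, lst = [3, 3], len = 2.
Step 2: add_safe creates fresh list each time: r2 = [1], len = 1.
Step 3: result = 2 + 1 = 3

The answer is 3.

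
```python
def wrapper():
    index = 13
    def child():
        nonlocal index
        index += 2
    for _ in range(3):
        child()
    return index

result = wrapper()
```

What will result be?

Step 1: index = 13.
Step 2: child() is called 3 times in a loop, each adding 2 via nonlocal.
Step 3: index = 13 + 2 * 3 = 19

The answer is 19.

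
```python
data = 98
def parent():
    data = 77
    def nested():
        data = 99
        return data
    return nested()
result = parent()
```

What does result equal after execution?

Step 1: Three scopes define data: global (98), parent (77), nested (99).
Step 2: nested() has its own local data = 99, which shadows both enclosing and global.
Step 3: result = 99 (local wins in LEGB)

The answer is 99.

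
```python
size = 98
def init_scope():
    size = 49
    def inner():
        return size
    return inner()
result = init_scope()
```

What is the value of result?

Step 1: size = 98 globally, but init_scope() defines size = 49 locally.
Step 2: inner() looks up size. Not in local scope, so checks enclosing scope (init_scope) and finds size = 49.
Step 3: result = 49

The answer is 49.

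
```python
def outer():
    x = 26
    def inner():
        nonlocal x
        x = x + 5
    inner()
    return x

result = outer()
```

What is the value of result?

Step 1: outer() sets x = 26.
Step 2: inner() uses nonlocal to modify x in outer's scope: x = 26 + 5 = 31.
Step 3: outer() returns the modified x = 31

The answer is 31.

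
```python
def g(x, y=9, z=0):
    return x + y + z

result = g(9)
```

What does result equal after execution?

Step 1: g(9) uses defaults y = 9, z = 0.
Step 2: Returns 9 + 9 + 0 = 18.
Step 3: result = 18

The answer is 18.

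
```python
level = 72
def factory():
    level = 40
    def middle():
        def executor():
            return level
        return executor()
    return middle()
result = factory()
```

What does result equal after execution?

Step 1: factory() defines level = 40. middle() and executor() have no local level.
Step 2: executor() checks local (none), enclosing middle() (none), enclosing factory() and finds level = 40.
Step 3: result = 40

The answer is 40.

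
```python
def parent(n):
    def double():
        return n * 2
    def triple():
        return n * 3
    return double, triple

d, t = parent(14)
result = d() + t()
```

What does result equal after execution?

Step 1: Both closures capture the same n = 14.
Step 2: d() = 14 * 2 = 28, t() = 14 * 3 = 42.
Step 3: result = 28 + 42 = 70

The answer is 70.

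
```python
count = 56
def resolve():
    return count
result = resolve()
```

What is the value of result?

Step 1: count = 56 is defined in the global scope.
Step 2: resolve() looks up count. No local count exists, so Python checks the global scope via LEGB rule and finds count = 56.
Step 3: result = 56

The answer is 56.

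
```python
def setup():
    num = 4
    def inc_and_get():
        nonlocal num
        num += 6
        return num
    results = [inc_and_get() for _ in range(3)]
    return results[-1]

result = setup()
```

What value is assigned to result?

Step 1: num = 4.
Step 2: Three calls to inc_and_get(), each adding 6.
Step 3: Last value = 4 + 6 * 3 = 22

The answer is 22.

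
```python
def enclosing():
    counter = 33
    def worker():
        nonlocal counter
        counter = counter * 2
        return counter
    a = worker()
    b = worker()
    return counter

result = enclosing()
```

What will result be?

Step 1: counter starts at 33.
Step 2: First worker(): counter = 33 * 2 = 66.
Step 3: Second worker(): counter = 66 * 2 = 132.
Step 4: result = 132

The answer is 132.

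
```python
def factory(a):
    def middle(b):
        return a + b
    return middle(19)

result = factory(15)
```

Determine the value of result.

Step 1: factory(15) passes a = 15.
Step 2: middle(19) has b = 19, reads a = 15 from enclosing.
Step 3: result = 15 + 19 = 34

The answer is 34.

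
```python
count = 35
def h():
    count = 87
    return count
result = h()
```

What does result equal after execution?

Step 1: Global count = 35.
Step 2: h() creates local count = 87, shadowing the global.
Step 3: Returns local count = 87. result = 87

The answer is 87.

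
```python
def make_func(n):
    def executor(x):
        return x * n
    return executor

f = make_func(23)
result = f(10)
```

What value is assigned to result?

Step 1: make_func(23) creates a closure capturing n = 23.
Step 2: f(10) computes 10 * 23 = 230.
Step 3: result = 230

The answer is 230.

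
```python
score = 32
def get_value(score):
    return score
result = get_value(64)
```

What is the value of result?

Step 1: Global score = 32.
Step 2: get_value(64) takes parameter score = 64, which shadows the global.
Step 3: result = 64

The answer is 64.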